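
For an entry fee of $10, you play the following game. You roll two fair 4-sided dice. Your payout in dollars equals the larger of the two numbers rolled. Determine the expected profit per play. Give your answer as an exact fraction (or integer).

Distribution of the larger of the two numbers rolled: 1 w.p. 1/16, 2 w.p. 3/16, 3 w.p. 5/16, 4 w.p. 7/16
E[payout] = (1/16)·1 + (3/16)·2 + (5/16)·3 + (7/16)·4 = 25/8
Expected profit = 25/8 − 10 = -55/8

-55/8 dollars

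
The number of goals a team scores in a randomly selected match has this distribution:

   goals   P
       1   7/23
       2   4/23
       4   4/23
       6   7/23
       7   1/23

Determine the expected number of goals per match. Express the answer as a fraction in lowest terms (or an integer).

E[X] = (7/23)·1 + (4/23)·2 + (4/23)·4 + (7/23)·6 + (1/23)·7
     = 80/23

80/23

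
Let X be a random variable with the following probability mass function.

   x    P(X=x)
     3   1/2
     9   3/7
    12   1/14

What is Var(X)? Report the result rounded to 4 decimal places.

10.8827

E[X] = (1/2)·3 + (3/7)·9 + (1/14)·12 = 87/14
E[X²] = (1/2)·9 + (3/7)·81 + (1/14)·144 = 99/2
Var(X) = 99/2 − (87/14)² = 2133/196 ≈ 10.8827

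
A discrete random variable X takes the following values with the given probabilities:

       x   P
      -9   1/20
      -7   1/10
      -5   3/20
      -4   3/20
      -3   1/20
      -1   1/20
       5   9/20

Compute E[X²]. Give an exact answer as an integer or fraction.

E[X²] = (1/20)·81 + (1/10)·49 + (3/20)·25 + (3/20)·16 + (1/20)·9 + (1/20)·1 + (9/20)·25
     = 537/20

537/20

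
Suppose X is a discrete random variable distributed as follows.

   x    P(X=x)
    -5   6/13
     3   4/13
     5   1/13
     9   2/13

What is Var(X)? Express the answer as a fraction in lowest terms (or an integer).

4824/169

E[X] = (6/13)·(-5) + (4/13)·3 + (1/13)·5 + (2/13)·9 = 5/13
E[X²] = (6/13)·25 + (4/13)·9 + (1/13)·25 + (2/13)·81 = 373/13
Var(X) = 373/13 − (5/13)² = 4824/169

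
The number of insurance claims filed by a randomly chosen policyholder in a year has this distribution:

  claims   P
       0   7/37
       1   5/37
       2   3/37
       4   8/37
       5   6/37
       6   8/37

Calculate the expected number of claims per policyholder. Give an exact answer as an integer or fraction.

E[X] = (7/37)·0 + (5/37)·1 + (3/37)·2 + (8/37)·4 + (6/37)·5 + (8/37)·6
     = 121/37

121/37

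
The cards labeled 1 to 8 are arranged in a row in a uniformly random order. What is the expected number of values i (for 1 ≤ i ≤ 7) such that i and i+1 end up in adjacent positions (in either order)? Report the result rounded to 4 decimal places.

For each i ∈ {1,…,7}, let Xᵢ = 1 if i and i+1 are adjacent. P(Xᵢ=1) = 2·(8−1)!/8! = 2/8.
By linearity, E[ΣXᵢ] = (7)·(2/8) = 7/4.
≈ 1.7500

1.7500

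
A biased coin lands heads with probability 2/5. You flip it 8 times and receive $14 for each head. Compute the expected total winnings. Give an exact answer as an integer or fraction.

224/5 dollars

E[#heads] = 8·2/5 = 16/5 (linearity over flips).
E[winnings] = 14·16/5 = 224/5.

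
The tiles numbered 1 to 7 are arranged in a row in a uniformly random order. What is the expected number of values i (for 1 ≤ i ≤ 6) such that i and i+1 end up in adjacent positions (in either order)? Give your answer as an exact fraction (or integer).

For each i ∈ {1,…,6}, let Xᵢ = 1 if i and i+1 are adjacent. P(Xᵢ=1) = 2·(7−1)!/7! = 2/7.
By linearity, E[ΣXᵢ] = (6)·(2/7) = 12/7.

12/7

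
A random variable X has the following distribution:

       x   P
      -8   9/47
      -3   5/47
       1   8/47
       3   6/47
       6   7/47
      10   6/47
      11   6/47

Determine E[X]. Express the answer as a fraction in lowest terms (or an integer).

E[X] = (9/47)·(-8) + (5/47)·(-3) + (8/47)·1 + (6/47)·3 + (7/47)·6 + (6/47)·10 + (6/47)·11
     = 107/47

107/47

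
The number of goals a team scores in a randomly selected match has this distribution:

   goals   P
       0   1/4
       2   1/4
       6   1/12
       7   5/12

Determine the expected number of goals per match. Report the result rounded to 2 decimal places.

E[X] = (1/4)·0 + (1/4)·2 + (1/12)·6 + (5/12)·7
     = 47/12 ≈ 3.92

3.92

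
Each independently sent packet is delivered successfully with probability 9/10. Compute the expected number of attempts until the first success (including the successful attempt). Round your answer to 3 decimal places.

1.111

For a geometric distribution, E[trials] = 1/p = 1/(9/10) = 10/9.
≈ 1.111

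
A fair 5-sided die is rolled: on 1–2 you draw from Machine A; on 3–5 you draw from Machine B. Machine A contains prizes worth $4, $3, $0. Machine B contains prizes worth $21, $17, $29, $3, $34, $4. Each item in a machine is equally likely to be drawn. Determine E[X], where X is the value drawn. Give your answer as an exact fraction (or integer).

176/15 dollars

E[X | Machine A] = (4 + 3 + 0)/3 = 7/3
E[X | Machine B] = (21 + 17 + 29 + 3 + 34 + 4)/6 = 18
E[X] = (2/5)·7/3 + (3/5)·18 = 176/15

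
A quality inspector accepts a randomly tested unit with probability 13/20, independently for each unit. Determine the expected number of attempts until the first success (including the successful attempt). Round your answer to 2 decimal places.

1.54

For a geometric distribution, E[trials] = 1/p = 1/(13/20) = 20/13.
≈ 1.54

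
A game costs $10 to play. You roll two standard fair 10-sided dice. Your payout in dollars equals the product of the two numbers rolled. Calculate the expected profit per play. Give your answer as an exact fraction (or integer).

81/4 dollars

Distribution of the product of the two numbers rolled: 1 w.p. 1/100, 2 w.p. 1/50, 3 w.p. 1/50, 4 w.p. 3/100, 5 w.p. 1/50, 6 w.p. 1/25, …
E[payout] = (1/100)·1 + (1/50)·2 + (1/50)·3 + (3/100)·4 + (1/50)·5 + (1/25)·6 + (1/50)·7 + (1/25)·8 + (3/100)·9 + (1/25)·10 + (1/25)·12 + (1/50)·14 + (1/50)·15 + (3/100)·16 + (1/25)·18 + (1/25)·20 + (1/50)·21 + (1/25)·24 + (1/100)·25 + (1/50)·27 + (1/50)·28 + (1/25)·30 + (1/50)·32 + (1/50)·35 + (3/100)·36 + (1/25)·40 + (1/50)·42 + (1/50)·45 + (1/50)·48 + (1/100)·49 + (1/50)·50 + (1/50)·54 + (1/50)·56 + (1/50)·60 + (1/50)·63 + (1/100)·64 + (1/50)·70 + (1/50)·72 + (1/50)·80 + (1/100)·81 + (1/50)·90 + (1/100)·100 = 121/4
Expected profit = 121/4 − 10 = 81/4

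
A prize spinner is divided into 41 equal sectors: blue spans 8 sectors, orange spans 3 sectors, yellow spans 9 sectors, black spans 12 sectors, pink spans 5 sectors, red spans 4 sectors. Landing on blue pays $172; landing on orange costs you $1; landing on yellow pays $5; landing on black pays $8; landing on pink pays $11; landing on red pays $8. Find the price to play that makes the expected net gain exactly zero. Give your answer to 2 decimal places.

E[payout] = (8/41)·172 + (3/41)·(-1) + (9/41)·5 + (12/41)·8 + (5/41)·11 + (4/41)·8 = 1601/41
Fair fee = E[payout] = 1601/41 ≈ $39.05

$39.05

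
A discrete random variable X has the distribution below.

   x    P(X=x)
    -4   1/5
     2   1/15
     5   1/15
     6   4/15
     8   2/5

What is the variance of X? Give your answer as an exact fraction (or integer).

4586/225

E[X] = (1/5)·(-4) + (1/15)·2 + (1/15)·5 + (4/15)·6 + (2/5)·8 = 67/15
E[X²] = (1/5)·16 + (1/15)·4 + (1/15)·25 + (4/15)·36 + (2/5)·64 = 121/3
Var(X) = 121/3 − (67/15)² = 4586/225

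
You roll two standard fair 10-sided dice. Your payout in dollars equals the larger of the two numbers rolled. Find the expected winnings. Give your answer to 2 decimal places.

Distribution of the larger of the two numbers rolled: 1 w.p. 1/100, 2 w.p. 3/100, 3 w.p. 1/20, 4 w.p. 7/100, 5 w.p. 9/100, 6 w.p. 11/100, …
E[payout] = (1/100)·1 + (3/100)·2 + (1/20)·3 + (7/100)·4 + (9/100)·5 + (11/100)·6 + (13/100)·7 + (3/20)·8 + (17/100)·9 + (19/100)·10 = 143/20
≈ $7.15

$7.15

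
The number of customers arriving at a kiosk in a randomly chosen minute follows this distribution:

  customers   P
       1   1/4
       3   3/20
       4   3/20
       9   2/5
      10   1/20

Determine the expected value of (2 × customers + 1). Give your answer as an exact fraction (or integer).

59/5

E[2x+1] = (1/4)·3 + (3/20)·7 + (3/20)·9 + (2/5)·19 + (1/20)·21
     = 59/5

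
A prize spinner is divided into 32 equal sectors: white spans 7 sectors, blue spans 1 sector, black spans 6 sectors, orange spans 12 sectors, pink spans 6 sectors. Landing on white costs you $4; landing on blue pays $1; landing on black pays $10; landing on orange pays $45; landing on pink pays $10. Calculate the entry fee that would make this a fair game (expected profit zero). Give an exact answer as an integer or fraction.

633/32 dollars

E[payout] = (7/32)·(-4) + (1/32)·1 + (6/32)·10 + (12/32)·45 + (6/32)·10 = 633/32
Fair fee = E[payout] = 633/32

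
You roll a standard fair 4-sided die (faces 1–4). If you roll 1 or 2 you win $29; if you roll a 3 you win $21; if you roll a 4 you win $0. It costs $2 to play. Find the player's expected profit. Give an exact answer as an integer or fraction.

71/4 dollars

E[payout] = (1/4)·0 + (1/4)·21 + (1/2)·29 = 79/4
Expected profit = 79/4 − 2 = 71/4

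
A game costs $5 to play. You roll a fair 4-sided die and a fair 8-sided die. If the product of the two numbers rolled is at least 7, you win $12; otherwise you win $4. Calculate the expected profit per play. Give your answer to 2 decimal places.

E[payout] = (3/8)·4 + (5/8)·12 = 9
Expected profit = 9 − 5 = 4 ≈ $4.00

$4.00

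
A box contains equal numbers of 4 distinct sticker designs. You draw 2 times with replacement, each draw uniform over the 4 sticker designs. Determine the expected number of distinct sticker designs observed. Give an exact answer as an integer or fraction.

Let Xⱼ=1 if type j appears at least once. P(Xⱼ=1) = 1 − ((4−1)/4)^2 = 7/16.
E[#distinct] = 4·7/16 = 7/4.

7/4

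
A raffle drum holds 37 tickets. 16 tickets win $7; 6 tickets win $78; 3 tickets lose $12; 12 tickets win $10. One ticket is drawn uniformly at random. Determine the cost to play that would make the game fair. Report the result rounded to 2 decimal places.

$17.95

E[payout] = (16/37)·7 + (6/37)·78 + (3/37)·(-12) + (12/37)·10 = 664/37
Fair fee = E[payout] = 664/37 ≈ $17.95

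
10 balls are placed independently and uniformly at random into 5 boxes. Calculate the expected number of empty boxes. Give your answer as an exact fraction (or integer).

Let Xⱼ=1 if box j is empty. P(Xⱼ=1) = ((5-1)/5)^10 = 1048576/9765625.
By linearity, E[#empty] = 5·1048576/9765625 = 1048576/1953125.

1048576/1953125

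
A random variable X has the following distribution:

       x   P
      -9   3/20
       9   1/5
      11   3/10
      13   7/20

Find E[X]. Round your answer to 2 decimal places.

E[X] = (3/20)·(-9) + (1/5)·9 + (3/10)·11 + (7/20)·13
     = 83/10 ≈ 8.30

8.30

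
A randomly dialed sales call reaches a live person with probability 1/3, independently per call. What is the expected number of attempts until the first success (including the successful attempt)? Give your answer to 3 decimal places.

For a geometric distribution, E[trials] = 1/p = 1/(1/3) = 3.
≈ 3.000

3.000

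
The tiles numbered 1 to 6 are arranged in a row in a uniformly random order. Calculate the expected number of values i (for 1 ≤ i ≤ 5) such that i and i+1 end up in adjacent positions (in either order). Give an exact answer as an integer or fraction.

For each i ∈ {1,…,5}, let Xᵢ = 1 if i and i+1 are adjacent. P(Xᵢ=1) = 2·(6−1)!/6! = 2/6.
By linearity, E[ΣXᵢ] = (5)·(2/6) = 5/3.

5/3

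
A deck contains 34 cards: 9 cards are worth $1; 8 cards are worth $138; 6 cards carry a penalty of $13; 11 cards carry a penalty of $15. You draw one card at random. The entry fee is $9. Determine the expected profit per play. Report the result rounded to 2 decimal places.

E[payout] = (9/34)·1 + (8/34)·138 + (6/34)·(-13) + (11/34)·(-15) = 435/17
Expected profit = 435/17 − 9 = 282/17 ≈ $16.59

$16.59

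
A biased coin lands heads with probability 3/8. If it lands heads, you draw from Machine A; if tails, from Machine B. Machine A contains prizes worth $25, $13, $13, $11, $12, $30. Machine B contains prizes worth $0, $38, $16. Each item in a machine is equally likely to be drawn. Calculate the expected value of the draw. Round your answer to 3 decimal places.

$17.750

E[X | Machine A] = (25 + 13 + 13 + 11 + 12 + 30)/6 = 52/3
E[X | Machine B] = (0 + 38 + 16)/3 = 18
E[X] = (3/8)·52/3 + (5/8)·18 = 71/4 ≈ 17.750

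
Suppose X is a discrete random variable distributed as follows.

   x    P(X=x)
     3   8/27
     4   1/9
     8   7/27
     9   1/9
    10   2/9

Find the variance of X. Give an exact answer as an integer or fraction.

6056/729

E[X] = (8/27)·3 + (1/9)·4 + (7/27)·8 + (1/9)·9 + (2/9)·10 = 179/27
E[X²] = (8/27)·9 + (1/9)·16 + (7/27)·64 + (1/9)·81 + (2/9)·100 = 1411/27
Var(X) = 1411/27 − (179/27)² = 6056/729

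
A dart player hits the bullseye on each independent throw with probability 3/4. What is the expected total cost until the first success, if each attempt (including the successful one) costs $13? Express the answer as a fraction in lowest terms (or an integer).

52/3 dollars

E[#attempts] = 1/p = 4/3; E[cost] = 13·4/3 = 52/3.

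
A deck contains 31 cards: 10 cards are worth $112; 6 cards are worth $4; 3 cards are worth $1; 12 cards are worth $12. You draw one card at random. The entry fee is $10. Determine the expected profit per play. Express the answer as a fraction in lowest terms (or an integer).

981/31 dollars

E[payout] = (10/31)·112 + (6/31)·4 + (3/31)·1 + (12/31)·12 = 1291/31
Expected profit = 1291/31 − 10 = 981/31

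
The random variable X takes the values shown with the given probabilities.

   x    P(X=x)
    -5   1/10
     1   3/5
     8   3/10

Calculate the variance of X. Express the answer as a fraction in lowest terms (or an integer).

321/20

E[X] = (1/10)·(-5) + (3/5)·1 + (3/10)·8 = 5/2
E[X²] = (1/10)·25 + (3/5)·1 + (3/10)·64 = 223/10
Var(X) = 223/10 − (5/2)² = 321/20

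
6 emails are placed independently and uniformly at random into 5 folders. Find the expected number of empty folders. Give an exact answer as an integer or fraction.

Let Xⱼ=1 if folder j is empty. P(Xⱼ=1) = ((5-1)/5)^6 = 4096/15625.
By linearity, E[#empty] = 5·4096/15625 = 4096/3125.

4096/3125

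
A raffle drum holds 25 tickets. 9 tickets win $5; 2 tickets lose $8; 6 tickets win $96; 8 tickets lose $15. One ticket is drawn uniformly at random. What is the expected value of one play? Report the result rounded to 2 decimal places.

E[payout] = (9/25)·5 + (2/25)·(-8) + (6/25)·96 + (8/25)·(-15) = 97/5
≈ $19.40

$19.40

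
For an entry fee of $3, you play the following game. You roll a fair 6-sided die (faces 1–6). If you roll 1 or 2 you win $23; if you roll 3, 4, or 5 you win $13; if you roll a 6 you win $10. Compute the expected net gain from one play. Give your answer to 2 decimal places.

$12.83

E[payout] = (1/6)·10 + (1/2)·13 + (1/3)·23 = 95/6
Expected profit = 95/6 − 3 = 77/6 ≈ $12.83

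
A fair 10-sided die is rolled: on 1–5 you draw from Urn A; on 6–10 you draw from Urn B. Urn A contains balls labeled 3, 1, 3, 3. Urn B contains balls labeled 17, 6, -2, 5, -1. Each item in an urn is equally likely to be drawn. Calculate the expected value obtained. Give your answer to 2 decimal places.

3.75

E[X | Urn A] = (3 + 1 + 3 + 3)/4 = 5/2
E[X | Urn B] = (17 + 6 − 2 + 5 − 1)/5 = 5
E[X] = (1/2)·5/2 + (1/2)·5 = 15/4 ≈ 3.75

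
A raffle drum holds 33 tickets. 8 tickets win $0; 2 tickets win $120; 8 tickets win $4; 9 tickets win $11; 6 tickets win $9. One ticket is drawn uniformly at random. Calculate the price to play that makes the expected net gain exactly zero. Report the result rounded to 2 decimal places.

E[payout] = (8/33)·0 + (2/33)·120 + (8/33)·4 + (9/33)·11 + (6/33)·9 = 425/33
Fair fee = E[payout] = 425/33 ≈ $12.88

$12.88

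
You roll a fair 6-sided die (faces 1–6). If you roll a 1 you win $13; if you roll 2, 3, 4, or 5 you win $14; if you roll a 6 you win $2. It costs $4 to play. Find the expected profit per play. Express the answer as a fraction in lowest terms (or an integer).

E[payout] = (1/6)·2 + (1/6)·13 + (2/3)·14 = 71/6
Expected profit = 71/6 − 4 = 47/6

47/6 dollars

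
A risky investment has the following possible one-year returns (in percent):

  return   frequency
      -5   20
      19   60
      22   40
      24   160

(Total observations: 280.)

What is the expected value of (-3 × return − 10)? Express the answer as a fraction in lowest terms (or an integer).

-502/7

Total = 280, so P(return=-5) = 20/280, etc.
E[-3x-10] = (1/14)·5 + (3/14)·(-67) + (1/7)·(-76) + (4/7)·(-82)
     = -502/7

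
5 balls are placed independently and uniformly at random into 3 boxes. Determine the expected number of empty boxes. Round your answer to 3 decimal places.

Let Xⱼ=1 if box j is empty. P(Xⱼ=1) = ((3-1)/3)^5 = 32/243.
By linearity, E[#empty] = 3·32/243 = 32/81.
≈ 0.395

0.395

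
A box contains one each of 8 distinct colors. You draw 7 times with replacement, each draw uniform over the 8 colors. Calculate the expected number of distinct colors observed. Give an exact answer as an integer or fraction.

1273609/262144

Let Xⱼ=1 if type j appears at least once. P(Xⱼ=1) = 1 − ((8−1)/8)^7 = 1273609/2097152.
E[#distinct] = 8·1273609/2097152 = 1273609/262144.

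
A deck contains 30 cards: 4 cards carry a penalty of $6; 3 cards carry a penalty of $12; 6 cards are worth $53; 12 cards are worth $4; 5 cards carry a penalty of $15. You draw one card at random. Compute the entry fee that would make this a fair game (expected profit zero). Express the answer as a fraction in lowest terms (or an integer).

E[payout] = (4/30)·(-6) + (3/30)·(-12) + (6/30)·53 + (12/30)·4 + (5/30)·(-15) = 77/10
Fair fee = E[payout] = 77/10

77/10 dollars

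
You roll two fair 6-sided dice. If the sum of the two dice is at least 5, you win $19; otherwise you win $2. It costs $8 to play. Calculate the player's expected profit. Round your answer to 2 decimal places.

$8.17

E[payout] = (1/6)·2 + (5/6)·19 = 97/6
Expected profit = 97/6 − 8 = 49/6 ≈ $8.17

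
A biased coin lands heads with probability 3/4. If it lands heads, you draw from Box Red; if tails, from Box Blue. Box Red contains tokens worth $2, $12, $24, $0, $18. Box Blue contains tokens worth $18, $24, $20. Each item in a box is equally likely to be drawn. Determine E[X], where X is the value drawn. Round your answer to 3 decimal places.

E[X | Box Red] = (2 + 12 + 24 + 0 + 18)/5 = 56/5
E[X | Box Blue] = (18 + 24 + 20)/3 = 62/3
E[X] = (3/4)·56/5 + (1/4)·62/3 = 407/30 ≈ 13.567

$13.567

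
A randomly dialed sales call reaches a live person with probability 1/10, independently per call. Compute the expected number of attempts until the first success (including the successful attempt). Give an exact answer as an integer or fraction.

10

For a geometric distribution, E[trials] = 1/p = 1/(1/10) = 10.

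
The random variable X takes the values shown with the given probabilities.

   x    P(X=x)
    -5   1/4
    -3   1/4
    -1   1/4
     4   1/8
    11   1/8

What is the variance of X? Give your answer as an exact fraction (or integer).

1647/64

E[X] = (1/4)·(-5) + (1/4)·(-3) + (1/4)·(-1) + (1/8)·4 + (1/8)·11 = -3/8
E[X²] = (1/4)·25 + (1/4)·9 + (1/4)·1 + (1/8)·16 + (1/8)·121 = 207/8
Var(X) = 207/8 − (-3/8)² = 1647/64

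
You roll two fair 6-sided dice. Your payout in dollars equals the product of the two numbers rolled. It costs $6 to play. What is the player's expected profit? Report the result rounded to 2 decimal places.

$6.25

Distribution of the product of the two numbers rolled: 1 w.p. 1/36, 2 w.p. 1/18, 3 w.p. 1/18, 4 w.p. 1/12, 5 w.p. 1/18, 6 w.p. 1/9, …
E[payout] = (1/36)·1 + (1/18)·2 + (1/18)·3 + (1/12)·4 + (1/18)·5 + (1/9)·6 + (1/18)·8 + (1/36)·9 + (1/18)·10 + (1/9)·12 + (1/18)·15 + (1/36)·16 + (1/18)·18 + (1/18)·20 + (1/18)·24 + (1/36)·25 + (1/18)·30 + (1/36)·36 = 49/4
Expected profit = 49/4 − 6 = 25/4 ≈ $6.25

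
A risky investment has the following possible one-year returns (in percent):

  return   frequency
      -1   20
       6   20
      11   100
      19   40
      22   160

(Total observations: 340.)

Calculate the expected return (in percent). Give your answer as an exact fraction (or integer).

274/17

Total = 340, so P(return=-1) = 20/340, etc.
E[X] = (1/17)·(-1) + (1/17)·6 + (5/17)·11 + (2/17)·19 + (8/17)·22
     = 274/17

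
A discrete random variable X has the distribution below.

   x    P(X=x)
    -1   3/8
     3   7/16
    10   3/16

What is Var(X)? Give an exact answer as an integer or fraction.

E[X] = (3/8)·(-1) + (7/16)·3 + (3/16)·10 = 45/16
E[X²] = (3/8)·1 + (7/16)·9 + (3/16)·100 = 369/16
Var(X) = 369/16 − (45/16)² = 3879/256

3879/256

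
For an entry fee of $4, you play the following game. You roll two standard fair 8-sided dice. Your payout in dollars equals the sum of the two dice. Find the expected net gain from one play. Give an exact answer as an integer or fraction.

Distribution of the sum of the two dice: 2 w.p. 1/64, 3 w.p. 1/32, 4 w.p. 3/64, 5 w.p. 1/16, 6 w.p. 5/64, 7 w.p. 3/32, …
E[payout] = (1/64)·2 + (1/32)·3 + (3/64)·4 + (1/16)·5 + (5/64)·6 + (3/32)·7 + (7/64)·8 + (1/8)·9 + (7/64)·10 + (3/32)·11 + (5/64)·12 + (1/16)·13 + (3/64)·14 + (1/32)·15 + (1/64)·16 = 9
Expected profit = 9 − 4 = 5

$5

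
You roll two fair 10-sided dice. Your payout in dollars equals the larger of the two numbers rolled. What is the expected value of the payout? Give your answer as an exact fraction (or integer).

143/20 dollars

Distribution of the larger of the two numbers rolled: 1 w.p. 1/100, 2 w.p. 3/100, 3 w.p. 1/20, 4 w.p. 7/100, 5 w.p. 9/100, 6 w.p. 11/100, …
E[payout] = (1/100)·1 + (3/100)·2 + (1/20)·3 + (7/100)·4 + (9/100)·5 + (11/100)·6 + (13/100)·7 + (3/20)·8 + (17/100)·9 + (19/100)·10 = 143/20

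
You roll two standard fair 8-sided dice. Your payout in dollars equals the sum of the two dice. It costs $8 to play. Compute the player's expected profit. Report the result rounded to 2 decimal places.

Distribution of the sum of the two dice: 2 w.p. 1/64, 3 w.p. 1/32, 4 w.p. 3/64, 5 w.p. 1/16, 6 w.p. 5/64, 7 w.p. 3/32, …
E[payout] = (1/64)·2 + (1/32)·3 + (3/64)·4 + (1/16)·5 + (5/64)·6 + (3/32)·7 + (7/64)·8 + (1/8)·9 + (7/64)·10 + (3/32)·11 + (5/64)·12 + (1/16)·13 + (3/64)·14 + (1/32)·15 + (1/64)·16 = 9
Expected profit = 9 − 8 = 1 ≈ $1.00

$1.00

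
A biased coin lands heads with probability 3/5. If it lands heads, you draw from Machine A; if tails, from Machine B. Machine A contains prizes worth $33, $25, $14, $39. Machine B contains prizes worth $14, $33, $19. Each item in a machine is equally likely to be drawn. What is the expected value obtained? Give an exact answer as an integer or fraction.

E[X | Machine A] = (33 + 25 + 14 + 39)/4 = 111/4
E[X | Machine B] = (14 + 33 + 19)/3 = 22
E[X] = (3/5)·111/4 + (2/5)·22 = 509/20

509/20 dollars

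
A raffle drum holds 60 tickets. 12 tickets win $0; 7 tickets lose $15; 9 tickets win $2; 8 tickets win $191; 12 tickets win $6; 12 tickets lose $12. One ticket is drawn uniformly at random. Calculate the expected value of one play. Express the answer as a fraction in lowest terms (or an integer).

1369/60 dollars

E[payout] = (12/60)·0 + (7/60)·(-15) + (9/60)·2 + (8/60)·191 + (12/60)·6 + (12/60)·(-12) = 1369/60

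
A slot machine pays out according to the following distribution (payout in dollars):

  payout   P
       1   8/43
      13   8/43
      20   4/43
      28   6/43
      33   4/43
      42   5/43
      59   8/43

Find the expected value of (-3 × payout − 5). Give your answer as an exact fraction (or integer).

-3737/43

E[-3x-5] = (8/43)·(-8) + (8/43)·(-44) + (4/43)·(-65) + (6/43)·(-89) + (4/43)·(-104) + (5/43)·(-131) + (8/43)·(-182)
     = -3737/43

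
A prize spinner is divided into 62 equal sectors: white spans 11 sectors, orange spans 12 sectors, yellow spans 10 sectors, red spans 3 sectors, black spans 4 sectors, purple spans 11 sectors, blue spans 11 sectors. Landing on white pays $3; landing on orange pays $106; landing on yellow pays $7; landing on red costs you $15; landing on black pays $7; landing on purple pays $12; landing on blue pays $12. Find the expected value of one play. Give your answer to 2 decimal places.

$26.16

E[payout] = (11/62)·3 + (12/62)·106 + (10/62)·7 + (3/62)·(-15) + (4/62)·7 + (11/62)·12 + (11/62)·12 = 811/31
≈ $26.16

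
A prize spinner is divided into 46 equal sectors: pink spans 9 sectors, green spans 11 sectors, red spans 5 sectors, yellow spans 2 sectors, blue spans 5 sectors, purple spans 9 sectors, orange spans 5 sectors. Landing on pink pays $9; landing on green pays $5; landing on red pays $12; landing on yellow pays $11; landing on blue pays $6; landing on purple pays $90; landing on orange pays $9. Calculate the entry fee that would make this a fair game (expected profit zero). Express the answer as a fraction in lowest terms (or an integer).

E[payout] = (9/46)·9 + (11/46)·5 + (5/46)·12 + (2/46)·11 + (5/46)·6 + (9/46)·90 + (5/46)·9 = 1103/46
Fair fee = E[payout] = 1103/46

1103/46 dollars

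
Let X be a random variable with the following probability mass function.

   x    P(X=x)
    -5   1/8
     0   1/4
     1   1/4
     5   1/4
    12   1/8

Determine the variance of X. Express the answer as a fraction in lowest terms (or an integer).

E[X] = (1/8)·(-5) + (1/4)·0 + (1/4)·1 + (1/4)·5 + (1/8)·12 = 19/8
E[X²] = (1/8)·25 + (1/4)·0 + (1/4)·1 + (1/4)·25 + (1/8)·144 = 221/8
Var(X) = 221/8 − (19/8)² = 1407/64

1407/64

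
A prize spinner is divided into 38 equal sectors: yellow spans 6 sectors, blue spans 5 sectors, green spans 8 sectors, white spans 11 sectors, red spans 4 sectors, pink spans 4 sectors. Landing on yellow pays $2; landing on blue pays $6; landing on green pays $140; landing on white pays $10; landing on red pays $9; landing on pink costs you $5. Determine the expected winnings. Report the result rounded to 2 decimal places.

$33.89

E[payout] = (6/38)·2 + (5/38)·6 + (8/38)·140 + (11/38)·10 + (4/38)·9 + (4/38)·(-5) = 644/19
≈ $33.89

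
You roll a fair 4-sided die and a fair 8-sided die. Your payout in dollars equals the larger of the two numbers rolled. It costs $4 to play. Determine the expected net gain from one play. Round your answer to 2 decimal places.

$0.81

Distribution of the larger of the two numbers rolled: 1 w.p. 1/32, 2 w.p. 3/32, 3 w.p. 5/32, 4 w.p. 7/32, 5 w.p. 1/8, 6 w.p. 1/8, …
E[payout] = (1/32)·1 + (3/32)·2 + (5/32)·3 + (7/32)·4 + (1/8)·5 + (1/8)·6 + (1/8)·7 + (1/8)·8 = 77/16
Expected profit = 77/16 − 4 = 13/16 ≈ $0.81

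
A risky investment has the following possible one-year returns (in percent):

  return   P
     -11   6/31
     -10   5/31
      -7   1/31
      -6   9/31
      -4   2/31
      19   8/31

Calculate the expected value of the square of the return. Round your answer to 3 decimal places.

145.774

E[X²] = (6/31)·121 + (5/31)·100 + (1/31)·49 + (9/31)·36 + (2/31)·16 + (8/31)·361
     = 4519/31 ≈ 145.774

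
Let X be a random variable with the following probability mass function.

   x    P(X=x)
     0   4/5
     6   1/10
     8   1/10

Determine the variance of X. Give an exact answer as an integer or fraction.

201/25

E[X] = (4/5)·0 + (1/10)·6 + (1/10)·8 = 7/5
E[X²] = (4/5)·0 + (1/10)·36 + (1/10)·64 = 10
Var(X) = 10 − (7/5)² = 201/25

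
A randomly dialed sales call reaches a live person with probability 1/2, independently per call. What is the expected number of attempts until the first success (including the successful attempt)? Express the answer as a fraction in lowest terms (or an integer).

2

For a geometric distribution, E[trials] = 1/p = 1/(1/2) = 2.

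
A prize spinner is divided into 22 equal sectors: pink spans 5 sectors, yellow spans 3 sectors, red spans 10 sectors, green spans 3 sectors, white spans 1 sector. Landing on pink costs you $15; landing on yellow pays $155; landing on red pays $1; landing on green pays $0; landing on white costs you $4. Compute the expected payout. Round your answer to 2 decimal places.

$18.00

E[payout] = (5/22)·(-15) + (3/22)·155 + (10/22)·1 + (3/22)·0 + (1/22)·(-4) = 18
≈ $18.00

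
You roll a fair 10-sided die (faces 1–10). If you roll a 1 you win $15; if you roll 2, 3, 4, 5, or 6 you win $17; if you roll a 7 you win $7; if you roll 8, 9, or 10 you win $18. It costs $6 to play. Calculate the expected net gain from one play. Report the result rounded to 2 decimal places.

$10.10

E[payout] = (1/10)·7 + (1/10)·15 + (1/2)·17 + (3/10)·18 = 161/10
Expected profit = 161/10 − 6 = 101/10 ≈ $10.10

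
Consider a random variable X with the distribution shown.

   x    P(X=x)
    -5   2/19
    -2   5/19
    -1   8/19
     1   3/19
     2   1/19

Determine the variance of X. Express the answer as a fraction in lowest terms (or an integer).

1086/361

E[X] = (2/19)·(-5) + (5/19)·(-2) + (8/19)·(-1) + (3/19)·1 + (1/19)·2 = -23/19
E[X²] = (2/19)·25 + (5/19)·4 + (8/19)·1 + (3/19)·1 + (1/19)·4 = 85/19
Var(X) = 85/19 − (-23/19)² = 1086/361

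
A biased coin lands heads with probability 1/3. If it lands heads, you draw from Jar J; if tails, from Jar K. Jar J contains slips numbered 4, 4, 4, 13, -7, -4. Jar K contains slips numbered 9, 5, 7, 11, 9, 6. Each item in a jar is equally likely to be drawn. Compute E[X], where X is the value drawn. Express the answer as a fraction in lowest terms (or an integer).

6

E[X | Jar J] = (4 + 4 + 4 + 13 − 7 − 4)/6 = 7/3
E[X | Jar K] = (9 + 5 + 7 + 11 + 9 + 6)/6 = 47/6
E[X] = (1/3)·7/3 + (2/3)·47/6 = 6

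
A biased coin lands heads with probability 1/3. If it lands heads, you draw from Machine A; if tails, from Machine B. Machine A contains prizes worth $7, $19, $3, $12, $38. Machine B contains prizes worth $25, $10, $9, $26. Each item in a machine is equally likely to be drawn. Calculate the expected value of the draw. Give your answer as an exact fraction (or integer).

E[X | Machine A] = (7 + 19 + 3 + 12 + 38)/5 = 79/5
E[X | Machine B] = (25 + 10 + 9 + 26)/4 = 35/2
E[X] = (1/3)·79/5 + (2/3)·35/2 = 254/15

254/15 dollars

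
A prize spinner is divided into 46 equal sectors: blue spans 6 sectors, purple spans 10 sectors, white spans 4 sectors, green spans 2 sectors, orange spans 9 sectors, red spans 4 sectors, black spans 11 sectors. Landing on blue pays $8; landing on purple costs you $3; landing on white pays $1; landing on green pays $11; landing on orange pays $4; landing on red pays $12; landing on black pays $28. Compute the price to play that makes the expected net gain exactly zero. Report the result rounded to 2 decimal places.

$9.48

E[payout] = (6/46)·8 + (10/46)·(-3) + (4/46)·1 + (2/46)·11 + (9/46)·4 + (4/46)·12 + (11/46)·28 = 218/23
Fair fee = E[payout] = 218/23 ≈ $9.48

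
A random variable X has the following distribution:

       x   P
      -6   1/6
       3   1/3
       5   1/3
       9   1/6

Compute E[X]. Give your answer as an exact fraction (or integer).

E[X] = (1/6)·(-6) + (1/3)·3 + (1/3)·5 + (1/6)·9
     = 19/6

19/6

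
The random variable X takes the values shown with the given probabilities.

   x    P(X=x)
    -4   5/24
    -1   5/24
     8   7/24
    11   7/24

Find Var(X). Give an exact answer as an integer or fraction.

149/4

E[X] = (5/24)·(-4) + (5/24)·(-1) + (7/24)·8 + (7/24)·11 = 9/2
E[X²] = (5/24)·16 + (5/24)·1 + (7/24)·64 + (7/24)·121 = 115/2
Var(X) = 115/2 − (9/2)² = 149/4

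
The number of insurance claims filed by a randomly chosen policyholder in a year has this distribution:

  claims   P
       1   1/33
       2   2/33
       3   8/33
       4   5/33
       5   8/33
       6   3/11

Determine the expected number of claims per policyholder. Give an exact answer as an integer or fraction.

E[X] = (1/33)·1 + (2/33)·2 + (8/33)·3 + (5/33)·4 + (8/33)·5 + (3/11)·6
     = 13/3

13/3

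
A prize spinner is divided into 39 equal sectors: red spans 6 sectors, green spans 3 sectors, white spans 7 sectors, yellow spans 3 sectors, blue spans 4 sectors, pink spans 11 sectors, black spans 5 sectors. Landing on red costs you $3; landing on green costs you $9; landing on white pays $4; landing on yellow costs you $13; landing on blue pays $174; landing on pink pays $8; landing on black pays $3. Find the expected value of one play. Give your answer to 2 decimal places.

E[payout] = (6/39)·(-3) + (3/39)·(-9) + (7/39)·4 + (3/39)·(-13) + (4/39)·174 + (11/39)·8 + (5/39)·3 = 743/39
≈ $19.05

$19.05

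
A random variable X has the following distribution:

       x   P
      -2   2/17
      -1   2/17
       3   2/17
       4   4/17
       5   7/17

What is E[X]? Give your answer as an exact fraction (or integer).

E[X] = (2/17)·(-2) + (2/17)·(-1) + (2/17)·3 + (4/17)·4 + (7/17)·5
     = 3

3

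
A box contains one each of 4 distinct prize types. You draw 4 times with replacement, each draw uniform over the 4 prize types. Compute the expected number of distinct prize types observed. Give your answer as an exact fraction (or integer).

175/64

Let Xⱼ=1 if type j appears at least once. P(Xⱼ=1) = 1 − ((4−1)/4)^4 = 175/256.
E[#distinct] = 4·175/256 = 175/64.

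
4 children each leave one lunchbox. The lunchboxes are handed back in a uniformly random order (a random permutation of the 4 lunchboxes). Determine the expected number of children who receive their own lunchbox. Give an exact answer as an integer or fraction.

1

Let Xᵢ = 1 if person i gets their own lunchbox. For each i, P(Xᵢ=1) = 1/4.
By linearity of expectation, E[X₁+…+X_4] = 4·(1/4) = 1.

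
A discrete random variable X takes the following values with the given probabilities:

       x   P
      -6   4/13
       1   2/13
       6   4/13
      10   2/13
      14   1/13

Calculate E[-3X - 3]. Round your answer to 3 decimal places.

E[-3x-3] = (4/13)·15 + (2/13)·(-6) + (4/13)·(-21) + (2/13)·(-33) + (1/13)·(-45)
     = -147/13 ≈ -11.308

-11.308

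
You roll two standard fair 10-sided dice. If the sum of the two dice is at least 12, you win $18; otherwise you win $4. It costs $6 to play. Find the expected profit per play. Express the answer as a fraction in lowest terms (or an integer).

E[payout] = (11/20)·4 + (9/20)·18 = 103/10
Expected profit = 103/10 − 6 = 43/10

43/10 dollars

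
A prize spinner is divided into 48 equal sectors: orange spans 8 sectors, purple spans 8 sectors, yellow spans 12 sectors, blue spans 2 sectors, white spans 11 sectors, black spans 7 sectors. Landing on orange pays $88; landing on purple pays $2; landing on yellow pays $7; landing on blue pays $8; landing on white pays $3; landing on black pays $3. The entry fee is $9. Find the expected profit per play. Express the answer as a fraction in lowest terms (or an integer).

221/24 dollars

E[payout] = (8/48)·88 + (8/48)·2 + (12/48)·7 + (2/48)·8 + (11/48)·3 + (7/48)·3 = 437/24
Expected profit = 437/24 − 9 = 221/24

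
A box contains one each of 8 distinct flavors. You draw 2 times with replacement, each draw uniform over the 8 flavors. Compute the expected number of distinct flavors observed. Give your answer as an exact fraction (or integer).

15/8

Let Xⱼ=1 if type j appears at least once. P(Xⱼ=1) = 1 − ((8−1)/8)^2 = 15/64.
E[#distinct] = 8·15/64 = 15/8.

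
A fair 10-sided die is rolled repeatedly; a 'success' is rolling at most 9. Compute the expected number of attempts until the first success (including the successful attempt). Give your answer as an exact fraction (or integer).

10/9

For a geometric distribution, E[trials] = 1/p = 1/(9/10) = 10/9.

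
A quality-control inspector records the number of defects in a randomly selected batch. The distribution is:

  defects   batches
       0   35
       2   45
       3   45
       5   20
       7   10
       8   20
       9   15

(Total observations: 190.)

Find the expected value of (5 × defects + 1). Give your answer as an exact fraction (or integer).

364/19

Total = 190, so P(defects=0) = 35/190, etc.
E[5x+1] = (7/38)·1 + (9/38)·11 + (9/38)·16 + (2/19)·26 + (1/19)·36 + (2/19)·41 + (3/38)·46
     = 364/19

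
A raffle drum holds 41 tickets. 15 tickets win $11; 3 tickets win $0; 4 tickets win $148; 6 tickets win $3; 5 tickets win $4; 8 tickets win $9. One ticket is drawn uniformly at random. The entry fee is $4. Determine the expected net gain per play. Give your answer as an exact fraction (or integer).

E[payout] = (15/41)·11 + (3/41)·0 + (4/41)·148 + (6/41)·3 + (5/41)·4 + (8/41)·9 = 867/41
Expected profit = 867/41 − 4 = 703/41

703/41 dollars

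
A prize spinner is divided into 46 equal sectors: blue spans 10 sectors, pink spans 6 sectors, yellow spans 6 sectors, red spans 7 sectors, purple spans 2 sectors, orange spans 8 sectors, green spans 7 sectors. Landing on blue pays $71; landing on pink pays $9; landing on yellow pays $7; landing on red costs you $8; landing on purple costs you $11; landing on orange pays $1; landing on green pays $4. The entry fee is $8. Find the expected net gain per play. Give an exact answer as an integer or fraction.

198/23 dollars

E[payout] = (10/46)·71 + (6/46)·9 + (6/46)·7 + (7/46)·(-8) + (2/46)·(-11) + (8/46)·1 + (7/46)·4 = 382/23
Expected profit = 382/23 − 8 = 198/23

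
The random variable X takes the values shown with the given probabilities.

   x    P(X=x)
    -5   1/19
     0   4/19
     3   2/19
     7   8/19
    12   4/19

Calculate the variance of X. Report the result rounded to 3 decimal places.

22.670

E[X] = (1/19)·(-5) + (4/19)·0 + (2/19)·3 + (8/19)·7 + (4/19)·12 = 105/19
E[X²] = (1/19)·25 + (4/19)·0 + (2/19)·9 + (8/19)·49 + (4/19)·144 = 1011/19
Var(X) = 1011/19 − (105/19)² = 8184/361 ≈ 22.670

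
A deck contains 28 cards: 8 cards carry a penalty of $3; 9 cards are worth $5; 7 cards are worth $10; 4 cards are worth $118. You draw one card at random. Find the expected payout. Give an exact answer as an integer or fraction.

563/28 dollars

E[payout] = (8/28)·(-3) + (9/28)·5 + (7/28)·10 + (4/28)·118 = 563/28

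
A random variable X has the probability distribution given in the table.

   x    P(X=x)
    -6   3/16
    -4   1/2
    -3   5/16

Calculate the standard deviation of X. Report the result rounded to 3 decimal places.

E[X] = -65/16, E[X²] = 281/16
Var(X) = E[X²] − (E[X])² = 281/16 − 4225/256 = 271/256
SD(X) = √(271/256) ≈ 1.029

1.029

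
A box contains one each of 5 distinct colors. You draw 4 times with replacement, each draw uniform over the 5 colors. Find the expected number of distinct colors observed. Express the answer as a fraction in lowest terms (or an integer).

Let Xⱼ=1 if type j appears at least once. P(Xⱼ=1) = 1 − ((5−1)/5)^4 = 369/625.
E[#distinct] = 5·369/625 = 369/125.

369/125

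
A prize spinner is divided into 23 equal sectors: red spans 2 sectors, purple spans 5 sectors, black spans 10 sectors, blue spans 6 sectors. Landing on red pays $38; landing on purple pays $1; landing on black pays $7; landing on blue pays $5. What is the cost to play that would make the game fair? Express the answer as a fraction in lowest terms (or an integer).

181/23 dollars

E[payout] = (2/23)·38 + (5/23)·1 + (10/23)·7 + (6/23)·5 = 181/23
Fair fee = E[payout] = 181/23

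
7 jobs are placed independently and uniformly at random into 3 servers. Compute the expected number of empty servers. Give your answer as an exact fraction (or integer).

128/729

Let Xⱼ=1 if server j is empty. P(Xⱼ=1) = ((3-1)/3)^7 = 128/2187.
By linearity, E[#empty] = 3·128/2187 = 128/729.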